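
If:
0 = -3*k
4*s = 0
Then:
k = 0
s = 0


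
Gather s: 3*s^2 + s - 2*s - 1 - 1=3*s^2 - s - 2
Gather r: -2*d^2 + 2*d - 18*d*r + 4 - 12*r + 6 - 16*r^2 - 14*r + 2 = -2*d^2 + 2*d - 16*r^2 + r*(-18*d - 26) + 12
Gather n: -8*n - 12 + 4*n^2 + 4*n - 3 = 4*n^2 - 4*n - 15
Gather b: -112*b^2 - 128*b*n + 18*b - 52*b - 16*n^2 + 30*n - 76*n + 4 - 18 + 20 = -112*b^2 + b*(-128*n - 34) - 16*n^2 - 46*n + 6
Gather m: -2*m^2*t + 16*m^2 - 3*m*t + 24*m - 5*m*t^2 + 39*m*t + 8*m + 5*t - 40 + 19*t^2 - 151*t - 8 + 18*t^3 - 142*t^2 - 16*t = m^2*(16 - 2*t) + m*(-5*t^2 + 36*t + 32) + 18*t^3 - 123*t^2 - 162*t - 48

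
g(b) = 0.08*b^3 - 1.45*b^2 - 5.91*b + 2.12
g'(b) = 0.24*b^2 - 2.9*b - 5.91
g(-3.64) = 0.56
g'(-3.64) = 7.83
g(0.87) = -4.07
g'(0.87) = -8.25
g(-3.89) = -1.54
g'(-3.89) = 9.00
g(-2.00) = 7.50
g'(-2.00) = 0.85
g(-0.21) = 3.30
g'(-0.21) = -5.29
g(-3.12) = 4.01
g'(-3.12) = 5.47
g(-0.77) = 5.77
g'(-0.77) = -3.53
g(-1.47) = 7.42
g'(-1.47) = -1.13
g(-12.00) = -274.00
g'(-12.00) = 63.45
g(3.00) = -26.50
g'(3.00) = -12.45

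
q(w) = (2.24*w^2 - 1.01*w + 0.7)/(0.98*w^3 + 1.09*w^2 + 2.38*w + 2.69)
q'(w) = (4.48*w - 1.01)/(0.98*w^3 + 1.09*w^2 + 2.38*w + 2.69) + (-2.94*w^2 - 2.18*w - 2.38)*(2.24*w^2 - 1.01*w + 0.7)/(0.98*w^3 + 1.09*w^2 + 2.38*w + 2.69)^2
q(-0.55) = 1.25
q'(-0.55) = -3.92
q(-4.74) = -0.63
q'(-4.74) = -0.16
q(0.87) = 0.24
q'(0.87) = 0.21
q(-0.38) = 0.74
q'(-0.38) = -2.21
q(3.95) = 0.35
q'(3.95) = -0.04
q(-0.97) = 7.39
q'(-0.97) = -54.15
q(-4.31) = -0.71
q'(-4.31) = -0.20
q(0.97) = 0.26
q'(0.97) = 0.20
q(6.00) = 0.28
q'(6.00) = -0.03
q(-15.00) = -0.17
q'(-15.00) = -0.01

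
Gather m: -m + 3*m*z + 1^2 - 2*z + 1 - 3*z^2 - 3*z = m*(3*z - 1) - 3*z^2 - 5*z + 2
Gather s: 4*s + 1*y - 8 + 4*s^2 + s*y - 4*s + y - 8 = 4*s^2 + s*y + 2*y - 16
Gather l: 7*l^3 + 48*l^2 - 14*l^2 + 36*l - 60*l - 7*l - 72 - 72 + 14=7*l^3 + 34*l^2 - 31*l - 130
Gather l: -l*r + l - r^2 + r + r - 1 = l*(1 - r) - r^2 + 2*r - 1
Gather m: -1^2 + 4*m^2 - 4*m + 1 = 4*m^2 - 4*m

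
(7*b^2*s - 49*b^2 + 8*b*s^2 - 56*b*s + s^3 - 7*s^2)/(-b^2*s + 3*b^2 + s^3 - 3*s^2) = (7*b*s - 49*b + s^2 - 7*s)/(-b*s + 3*b + s^2 - 3*s)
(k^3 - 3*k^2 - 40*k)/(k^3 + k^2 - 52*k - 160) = k/(k + 4)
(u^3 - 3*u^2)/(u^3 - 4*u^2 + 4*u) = u*(u - 3)/(u^2 - 4*u + 4)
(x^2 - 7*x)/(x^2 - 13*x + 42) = x/(x - 6)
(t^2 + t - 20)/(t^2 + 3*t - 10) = (t - 4)/(t - 2)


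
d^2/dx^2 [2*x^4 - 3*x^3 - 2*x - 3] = 6*x*(4*x - 3)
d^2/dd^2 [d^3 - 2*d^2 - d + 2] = 6*d - 4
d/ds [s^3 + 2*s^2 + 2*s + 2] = 3*s^2 + 4*s + 2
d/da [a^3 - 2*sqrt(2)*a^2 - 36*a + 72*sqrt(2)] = 3*a^2 - 4*sqrt(2)*a - 36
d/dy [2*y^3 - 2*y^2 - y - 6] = 6*y^2 - 4*y - 1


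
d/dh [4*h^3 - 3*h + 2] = 12*h^2 - 3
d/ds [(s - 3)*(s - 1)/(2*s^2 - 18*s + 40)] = (-5*s^2 + 34*s - 53)/(2*(s^4 - 18*s^3 + 121*s^2 - 360*s + 400))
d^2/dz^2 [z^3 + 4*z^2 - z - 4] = 6*z + 8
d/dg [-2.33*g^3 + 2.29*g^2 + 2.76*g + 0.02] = -6.99*g^2 + 4.58*g + 2.76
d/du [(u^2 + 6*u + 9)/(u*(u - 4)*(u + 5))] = (-u^4 - 12*u^3 - 53*u^2 - 18*u + 180)/(u^2*(u^4 + 2*u^3 - 39*u^2 - 40*u + 400))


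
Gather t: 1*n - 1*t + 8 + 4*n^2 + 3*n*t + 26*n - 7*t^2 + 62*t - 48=4*n^2 + 27*n - 7*t^2 + t*(3*n + 61) - 40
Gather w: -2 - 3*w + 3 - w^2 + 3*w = 1 - w^2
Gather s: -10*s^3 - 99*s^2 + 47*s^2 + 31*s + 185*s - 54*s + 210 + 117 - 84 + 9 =-10*s^3 - 52*s^2 + 162*s + 252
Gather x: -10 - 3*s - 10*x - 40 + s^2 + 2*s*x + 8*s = s^2 + 5*s + x*(2*s - 10) - 50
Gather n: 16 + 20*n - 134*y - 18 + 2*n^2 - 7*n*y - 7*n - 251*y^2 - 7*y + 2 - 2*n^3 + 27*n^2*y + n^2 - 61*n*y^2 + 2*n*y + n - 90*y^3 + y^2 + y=-2*n^3 + n^2*(27*y + 3) + n*(-61*y^2 - 5*y + 14) - 90*y^3 - 250*y^2 - 140*y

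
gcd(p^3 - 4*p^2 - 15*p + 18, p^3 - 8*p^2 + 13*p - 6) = p^2 - 7*p + 6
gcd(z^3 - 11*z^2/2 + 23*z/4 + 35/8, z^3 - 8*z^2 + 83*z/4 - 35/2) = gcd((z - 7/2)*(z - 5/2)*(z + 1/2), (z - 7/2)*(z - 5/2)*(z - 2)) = z^2 - 6*z + 35/4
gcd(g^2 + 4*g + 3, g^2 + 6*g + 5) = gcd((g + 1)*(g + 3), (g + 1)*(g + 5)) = g + 1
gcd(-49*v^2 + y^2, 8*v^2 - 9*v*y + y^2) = 1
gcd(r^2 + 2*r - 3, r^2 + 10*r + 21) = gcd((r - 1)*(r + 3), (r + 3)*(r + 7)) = r + 3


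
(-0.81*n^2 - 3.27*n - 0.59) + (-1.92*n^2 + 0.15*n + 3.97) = -2.73*n^2 - 3.12*n + 3.38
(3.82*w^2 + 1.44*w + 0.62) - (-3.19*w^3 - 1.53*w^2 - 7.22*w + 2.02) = 3.19*w^3 + 5.35*w^2 + 8.66*w - 1.4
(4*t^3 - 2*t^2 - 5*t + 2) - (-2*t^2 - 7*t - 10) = 4*t^3 + 2*t + 12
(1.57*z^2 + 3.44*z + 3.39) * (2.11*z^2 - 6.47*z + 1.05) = 3.3127*z^4 - 2.8995*z^3 - 13.4554*z^2 - 18.3213*z + 3.5595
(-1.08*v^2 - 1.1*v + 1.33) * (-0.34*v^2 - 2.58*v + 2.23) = 0.3672*v^4 + 3.1604*v^3 - 0.0225999999999997*v^2 - 5.8844*v + 2.9659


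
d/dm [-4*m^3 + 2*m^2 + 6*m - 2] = -12*m^2 + 4*m + 6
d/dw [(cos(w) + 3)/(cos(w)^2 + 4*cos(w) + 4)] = (cos(w) + 4)*sin(w)/(cos(w) + 2)^3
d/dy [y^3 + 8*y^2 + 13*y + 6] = 3*y^2 + 16*y + 13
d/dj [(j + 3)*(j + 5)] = 2*j + 8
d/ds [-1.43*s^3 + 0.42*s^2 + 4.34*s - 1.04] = -4.29*s^2 + 0.84*s + 4.34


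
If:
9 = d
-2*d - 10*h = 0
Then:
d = 9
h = -9/5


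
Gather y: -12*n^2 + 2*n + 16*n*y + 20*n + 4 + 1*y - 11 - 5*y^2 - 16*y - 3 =-12*n^2 + 22*n - 5*y^2 + y*(16*n - 15) - 10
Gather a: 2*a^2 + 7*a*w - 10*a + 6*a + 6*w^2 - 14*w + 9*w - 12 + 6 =2*a^2 + a*(7*w - 4) + 6*w^2 - 5*w - 6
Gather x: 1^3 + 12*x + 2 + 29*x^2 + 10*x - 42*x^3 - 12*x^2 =-42*x^3 + 17*x^2 + 22*x + 3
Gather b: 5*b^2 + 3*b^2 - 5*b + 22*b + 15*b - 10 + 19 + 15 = 8*b^2 + 32*b + 24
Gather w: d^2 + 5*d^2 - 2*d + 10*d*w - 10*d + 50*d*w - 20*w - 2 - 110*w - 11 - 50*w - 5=6*d^2 - 12*d + w*(60*d - 180) - 18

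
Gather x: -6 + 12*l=12*l - 6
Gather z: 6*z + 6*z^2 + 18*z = 6*z^2 + 24*z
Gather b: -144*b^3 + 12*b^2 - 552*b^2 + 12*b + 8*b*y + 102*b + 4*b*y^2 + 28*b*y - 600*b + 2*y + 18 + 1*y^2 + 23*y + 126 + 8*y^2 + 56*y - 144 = -144*b^3 - 540*b^2 + b*(4*y^2 + 36*y - 486) + 9*y^2 + 81*y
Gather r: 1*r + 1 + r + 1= 2*r + 2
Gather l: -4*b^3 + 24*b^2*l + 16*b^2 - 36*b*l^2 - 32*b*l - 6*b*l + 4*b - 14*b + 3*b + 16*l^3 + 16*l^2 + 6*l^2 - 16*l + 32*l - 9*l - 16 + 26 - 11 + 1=-4*b^3 + 16*b^2 - 7*b + 16*l^3 + l^2*(22 - 36*b) + l*(24*b^2 - 38*b + 7)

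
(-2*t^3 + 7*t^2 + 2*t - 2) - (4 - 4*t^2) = -2*t^3 + 11*t^2 + 2*t - 6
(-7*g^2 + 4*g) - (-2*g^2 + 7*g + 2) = -5*g^2 - 3*g - 2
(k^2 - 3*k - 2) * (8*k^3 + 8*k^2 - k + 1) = 8*k^5 - 16*k^4 - 41*k^3 - 12*k^2 - k - 2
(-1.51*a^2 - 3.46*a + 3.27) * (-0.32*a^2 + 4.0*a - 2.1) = 0.4832*a^4 - 4.9328*a^3 - 11.7154*a^2 + 20.346*a - 6.867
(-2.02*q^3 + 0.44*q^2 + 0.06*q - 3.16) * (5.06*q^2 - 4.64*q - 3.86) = -10.2212*q^5 + 11.5992*q^4 + 6.0592*q^3 - 17.9664*q^2 + 14.4308*q + 12.1976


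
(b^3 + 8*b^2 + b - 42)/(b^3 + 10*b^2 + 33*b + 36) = (b^2 + 5*b - 14)/(b^2 + 7*b + 12)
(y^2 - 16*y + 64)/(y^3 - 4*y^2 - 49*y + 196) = (y^2 - 16*y + 64)/(y^3 - 4*y^2 - 49*y + 196)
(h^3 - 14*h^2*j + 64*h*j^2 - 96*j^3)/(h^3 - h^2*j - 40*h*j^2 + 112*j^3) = (h - 6*j)/(h + 7*j)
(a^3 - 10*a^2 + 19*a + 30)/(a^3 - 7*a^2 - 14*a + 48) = (a^3 - 10*a^2 + 19*a + 30)/(a^3 - 7*a^2 - 14*a + 48)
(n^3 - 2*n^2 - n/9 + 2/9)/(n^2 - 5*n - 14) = (-9*n^3 + 18*n^2 + n - 2)/(9*(-n^2 + 5*n + 14))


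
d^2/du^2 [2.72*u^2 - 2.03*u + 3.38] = 5.44000000000000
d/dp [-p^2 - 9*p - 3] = -2*p - 9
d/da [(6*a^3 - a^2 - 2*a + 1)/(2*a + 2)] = (12*a^3 + 17*a^2 - 2*a - 3)/(2*(a^2 + 2*a + 1))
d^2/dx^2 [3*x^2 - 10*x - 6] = 6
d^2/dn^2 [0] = 0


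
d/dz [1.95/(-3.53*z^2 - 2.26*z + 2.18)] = (13.767*z + 4.407)/(3.53*z^2 + 2.26*z - 2.18)^2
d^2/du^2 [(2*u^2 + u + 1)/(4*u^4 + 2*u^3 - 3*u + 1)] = 4*(48*u^8 + 72*u^7 + 116*u^6 + 138*u^5 - 43*u^3 - 27*u^2 - 3*u + 7)/(64*u^12 + 96*u^11 + 48*u^10 - 136*u^9 - 96*u^8 + 12*u^7 + 120*u^6 - 18*u^5 - 24*u^4 - 21*u^3 + 27*u^2 - 9*u + 1)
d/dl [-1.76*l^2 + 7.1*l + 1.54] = 7.1 - 3.52*l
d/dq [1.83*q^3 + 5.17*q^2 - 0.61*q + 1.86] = 5.49*q^2 + 10.34*q - 0.61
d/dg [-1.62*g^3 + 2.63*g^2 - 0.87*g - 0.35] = -4.86*g^2 + 5.26*g - 0.87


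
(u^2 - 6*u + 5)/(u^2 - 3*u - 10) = (u - 1)/(u + 2)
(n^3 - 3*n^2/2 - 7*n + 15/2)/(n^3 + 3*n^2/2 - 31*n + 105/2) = (2*n^2 + 3*n - 5)/(2*n^2 + 9*n - 35)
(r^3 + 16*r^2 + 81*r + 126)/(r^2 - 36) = (r^2 + 10*r + 21)/(r - 6)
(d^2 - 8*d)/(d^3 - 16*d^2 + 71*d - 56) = d/(d^2 - 8*d + 7)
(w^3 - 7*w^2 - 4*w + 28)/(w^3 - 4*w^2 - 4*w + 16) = (w - 7)/(w - 4)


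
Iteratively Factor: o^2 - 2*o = (o)*(o - 2)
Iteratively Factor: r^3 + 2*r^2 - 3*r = (r + 3)*(r^2 - r) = r*(r + 3)*(r - 1)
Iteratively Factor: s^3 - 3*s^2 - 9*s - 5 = (s + 1)*(s^2 - 4*s - 5) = (s - 5)*(s + 1)*(s + 1)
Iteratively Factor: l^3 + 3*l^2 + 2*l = (l + 1)*(l^2 + 2*l) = (l + 1)*(l + 2)*(l)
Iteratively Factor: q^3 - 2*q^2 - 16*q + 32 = (q + 4)*(q^2 - 6*q + 8) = (q - 2)*(q + 4)*(q - 4)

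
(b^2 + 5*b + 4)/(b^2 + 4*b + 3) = (b + 4)/(b + 3)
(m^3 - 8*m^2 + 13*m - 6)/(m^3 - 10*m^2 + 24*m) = (m^2 - 2*m + 1)/(m*(m - 4))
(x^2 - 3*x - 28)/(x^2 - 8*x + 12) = (x^2 - 3*x - 28)/(x^2 - 8*x + 12)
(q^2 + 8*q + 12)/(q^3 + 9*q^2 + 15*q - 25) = (q^2 + 8*q + 12)/(q^3 + 9*q^2 + 15*q - 25)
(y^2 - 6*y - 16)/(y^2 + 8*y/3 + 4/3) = 3*(y - 8)/(3*y + 2)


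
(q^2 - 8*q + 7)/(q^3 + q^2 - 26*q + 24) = (q - 7)/(q^2 + 2*q - 24)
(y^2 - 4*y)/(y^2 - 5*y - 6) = y*(4 - y)/(-y^2 + 5*y + 6)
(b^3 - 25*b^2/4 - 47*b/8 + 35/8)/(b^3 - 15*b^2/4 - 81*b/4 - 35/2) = (b - 1/2)/(b + 2)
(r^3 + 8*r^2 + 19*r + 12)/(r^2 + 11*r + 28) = (r^2 + 4*r + 3)/(r + 7)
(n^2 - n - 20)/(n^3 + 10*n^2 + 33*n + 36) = (n - 5)/(n^2 + 6*n + 9)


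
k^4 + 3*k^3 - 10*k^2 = k^2*(k - 2)*(k + 5)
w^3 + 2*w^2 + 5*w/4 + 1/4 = (w + 1/2)^2*(w + 1)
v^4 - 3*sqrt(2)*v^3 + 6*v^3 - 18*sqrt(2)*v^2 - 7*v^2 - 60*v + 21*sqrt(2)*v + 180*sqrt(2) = (v - 3)*(v + 4)*(v + 5)*(v - 3*sqrt(2))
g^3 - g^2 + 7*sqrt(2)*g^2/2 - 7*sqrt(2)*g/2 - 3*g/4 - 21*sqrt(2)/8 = (g - 3/2)*(g + 1/2)*(g + 7*sqrt(2)/2)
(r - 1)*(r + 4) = r^2 + 3*r - 4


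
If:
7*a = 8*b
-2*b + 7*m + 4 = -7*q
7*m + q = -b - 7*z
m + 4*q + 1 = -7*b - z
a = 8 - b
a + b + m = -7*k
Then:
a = 64/15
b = 56/15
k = -2909/1323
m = 1397/189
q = -931/135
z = -2186/315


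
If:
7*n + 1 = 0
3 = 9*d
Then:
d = 1/3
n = -1/7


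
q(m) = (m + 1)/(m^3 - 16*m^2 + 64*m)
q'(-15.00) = 0.00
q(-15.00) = 0.00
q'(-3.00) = 0.00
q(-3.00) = 0.01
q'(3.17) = 0.02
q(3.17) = 0.06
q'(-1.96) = -0.00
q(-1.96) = 0.00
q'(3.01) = 0.02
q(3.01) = 0.05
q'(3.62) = 0.03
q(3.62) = 0.07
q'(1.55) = 0.00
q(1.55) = 0.04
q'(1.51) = 0.00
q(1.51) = 0.04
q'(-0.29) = -0.18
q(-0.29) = -0.04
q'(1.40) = 0.00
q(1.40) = 0.04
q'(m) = (m + 1)*(-3*m^2 + 32*m - 64)/(m^3 - 16*m^2 + 64*m)^2 + 1/(m^3 - 16*m^2 + 64*m) = (-2*m^2 - 3*m + 8)/(m^2*(m^3 - 24*m^2 + 192*m - 512))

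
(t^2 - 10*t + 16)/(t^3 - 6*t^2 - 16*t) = (t - 2)/(t*(t + 2))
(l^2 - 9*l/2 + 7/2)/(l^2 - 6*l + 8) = (2*l^2 - 9*l + 7)/(2*(l^2 - 6*l + 8))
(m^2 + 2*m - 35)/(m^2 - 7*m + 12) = (m^2 + 2*m - 35)/(m^2 - 7*m + 12)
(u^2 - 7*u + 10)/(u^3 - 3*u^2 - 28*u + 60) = (u - 5)/(u^2 - u - 30)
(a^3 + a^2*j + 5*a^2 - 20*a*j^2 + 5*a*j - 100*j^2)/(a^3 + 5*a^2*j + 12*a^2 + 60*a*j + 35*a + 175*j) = (a - 4*j)/(a + 7)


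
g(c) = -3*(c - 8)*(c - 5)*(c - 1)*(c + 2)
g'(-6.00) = 7182.00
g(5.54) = 136.42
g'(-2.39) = 941.23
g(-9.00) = -49980.00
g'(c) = -3*(c - 8)*(c - 5)*(c - 1) - 3*(c - 8)*(c - 5)*(c + 2) - 3*(c - 8)*(c - 1)*(c + 2) - 3*(c - 5)*(c - 1)*(c + 2) = -12*c^3 + 108*c^2 - 150*c - 198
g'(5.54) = 245.32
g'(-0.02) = -194.96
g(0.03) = 233.99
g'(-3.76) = 2530.75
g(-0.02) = 243.93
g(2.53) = -280.93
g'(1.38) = -230.86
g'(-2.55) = 1085.75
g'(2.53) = -80.53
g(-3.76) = -2589.12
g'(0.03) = -202.40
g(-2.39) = -304.54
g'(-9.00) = 18648.00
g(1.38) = -92.34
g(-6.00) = -12936.00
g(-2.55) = -466.56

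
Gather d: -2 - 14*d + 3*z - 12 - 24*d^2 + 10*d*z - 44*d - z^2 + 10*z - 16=-24*d^2 + d*(10*z - 58) - z^2 + 13*z - 30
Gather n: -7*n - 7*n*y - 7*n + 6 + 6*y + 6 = n*(-7*y - 14) + 6*y + 12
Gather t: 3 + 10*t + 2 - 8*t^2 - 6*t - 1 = -8*t^2 + 4*t + 4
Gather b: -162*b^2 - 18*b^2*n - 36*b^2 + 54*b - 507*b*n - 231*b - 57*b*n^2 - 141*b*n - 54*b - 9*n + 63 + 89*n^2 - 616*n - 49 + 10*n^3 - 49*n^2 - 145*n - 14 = b^2*(-18*n - 198) + b*(-57*n^2 - 648*n - 231) + 10*n^3 + 40*n^2 - 770*n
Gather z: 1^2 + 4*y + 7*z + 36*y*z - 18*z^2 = 4*y - 18*z^2 + z*(36*y + 7) + 1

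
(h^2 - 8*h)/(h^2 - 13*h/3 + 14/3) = 3*h*(h - 8)/(3*h^2 - 13*h + 14)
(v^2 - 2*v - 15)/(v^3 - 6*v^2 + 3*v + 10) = (v + 3)/(v^2 - v - 2)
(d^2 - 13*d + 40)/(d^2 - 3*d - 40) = (d - 5)/(d + 5)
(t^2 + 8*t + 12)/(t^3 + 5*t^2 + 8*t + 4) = (t + 6)/(t^2 + 3*t + 2)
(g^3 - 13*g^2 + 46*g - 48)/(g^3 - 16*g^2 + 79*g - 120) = (g - 2)/(g - 5)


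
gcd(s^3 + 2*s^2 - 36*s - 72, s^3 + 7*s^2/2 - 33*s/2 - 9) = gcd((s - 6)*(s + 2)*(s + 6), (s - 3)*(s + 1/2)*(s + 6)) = s + 6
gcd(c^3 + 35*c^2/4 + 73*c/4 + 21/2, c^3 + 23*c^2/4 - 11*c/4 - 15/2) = c^2 + 7*c + 6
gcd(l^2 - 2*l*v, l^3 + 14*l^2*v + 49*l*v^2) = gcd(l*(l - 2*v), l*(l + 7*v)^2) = l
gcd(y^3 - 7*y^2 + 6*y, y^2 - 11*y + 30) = y - 6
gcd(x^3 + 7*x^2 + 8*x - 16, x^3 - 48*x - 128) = x^2 + 8*x + 16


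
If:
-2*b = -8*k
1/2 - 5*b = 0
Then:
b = 1/10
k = 1/40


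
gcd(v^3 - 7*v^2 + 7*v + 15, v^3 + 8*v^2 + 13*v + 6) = v + 1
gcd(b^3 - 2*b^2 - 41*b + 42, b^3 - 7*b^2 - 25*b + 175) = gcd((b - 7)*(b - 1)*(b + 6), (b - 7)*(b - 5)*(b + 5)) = b - 7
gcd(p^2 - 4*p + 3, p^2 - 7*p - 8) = 1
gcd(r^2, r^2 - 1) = 1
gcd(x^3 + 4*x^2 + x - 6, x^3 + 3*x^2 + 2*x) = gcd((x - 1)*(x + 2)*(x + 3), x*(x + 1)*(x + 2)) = x + 2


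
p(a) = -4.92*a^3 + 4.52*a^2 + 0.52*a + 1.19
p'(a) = -14.76*a^2 + 9.04*a + 0.52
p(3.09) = -99.20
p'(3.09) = -112.48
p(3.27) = -120.81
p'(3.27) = -127.75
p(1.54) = -5.26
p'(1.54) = -20.56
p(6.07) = -929.47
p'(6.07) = -488.44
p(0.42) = 1.84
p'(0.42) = 1.71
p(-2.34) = 87.76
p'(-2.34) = -101.45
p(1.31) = -1.43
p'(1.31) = -12.97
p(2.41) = -40.17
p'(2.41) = -63.42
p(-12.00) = 9147.59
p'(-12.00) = -2233.40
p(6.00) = -895.69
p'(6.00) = -476.60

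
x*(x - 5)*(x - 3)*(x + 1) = x^4 - 7*x^3 + 7*x^2 + 15*x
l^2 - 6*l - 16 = (l - 8)*(l + 2)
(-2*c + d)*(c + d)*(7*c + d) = -14*c^3 - 9*c^2*d + 6*c*d^2 + d^3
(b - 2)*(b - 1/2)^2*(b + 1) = b^4 - 2*b^3 - 3*b^2/4 + 7*b/4 - 1/2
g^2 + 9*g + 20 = (g + 4)*(g + 5)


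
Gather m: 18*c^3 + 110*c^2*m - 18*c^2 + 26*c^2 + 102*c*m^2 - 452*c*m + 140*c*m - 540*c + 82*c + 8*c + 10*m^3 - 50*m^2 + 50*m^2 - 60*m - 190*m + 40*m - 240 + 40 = 18*c^3 + 8*c^2 + 102*c*m^2 - 450*c + 10*m^3 + m*(110*c^2 - 312*c - 210) - 200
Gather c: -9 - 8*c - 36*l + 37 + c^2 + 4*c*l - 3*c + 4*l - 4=c^2 + c*(4*l - 11) - 32*l + 24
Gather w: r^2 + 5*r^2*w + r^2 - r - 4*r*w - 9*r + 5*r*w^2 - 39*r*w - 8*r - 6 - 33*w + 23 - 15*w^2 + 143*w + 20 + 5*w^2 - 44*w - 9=2*r^2 - 18*r + w^2*(5*r - 10) + w*(5*r^2 - 43*r + 66) + 28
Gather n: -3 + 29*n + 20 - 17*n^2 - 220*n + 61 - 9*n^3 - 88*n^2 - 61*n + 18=-9*n^3 - 105*n^2 - 252*n + 96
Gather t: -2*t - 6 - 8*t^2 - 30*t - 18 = -8*t^2 - 32*t - 24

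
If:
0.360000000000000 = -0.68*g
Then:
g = -0.53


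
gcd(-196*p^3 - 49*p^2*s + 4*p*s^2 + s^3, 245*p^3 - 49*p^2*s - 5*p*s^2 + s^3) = 49*p^2 - s^2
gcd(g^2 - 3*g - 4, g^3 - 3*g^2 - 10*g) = 1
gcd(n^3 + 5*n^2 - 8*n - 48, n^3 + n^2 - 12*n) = n^2 + n - 12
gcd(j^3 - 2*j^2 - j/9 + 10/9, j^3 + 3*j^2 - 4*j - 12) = 1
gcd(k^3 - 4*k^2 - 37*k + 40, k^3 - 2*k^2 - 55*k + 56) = k^2 - 9*k + 8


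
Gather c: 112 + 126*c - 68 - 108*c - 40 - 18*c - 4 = 0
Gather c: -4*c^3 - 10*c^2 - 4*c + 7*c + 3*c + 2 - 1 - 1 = -4*c^3 - 10*c^2 + 6*c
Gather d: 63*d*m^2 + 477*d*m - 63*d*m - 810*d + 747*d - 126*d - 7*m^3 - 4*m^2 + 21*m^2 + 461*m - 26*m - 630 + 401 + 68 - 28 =d*(63*m^2 + 414*m - 189) - 7*m^3 + 17*m^2 + 435*m - 189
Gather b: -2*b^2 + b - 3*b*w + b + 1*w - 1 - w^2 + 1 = -2*b^2 + b*(2 - 3*w) - w^2 + w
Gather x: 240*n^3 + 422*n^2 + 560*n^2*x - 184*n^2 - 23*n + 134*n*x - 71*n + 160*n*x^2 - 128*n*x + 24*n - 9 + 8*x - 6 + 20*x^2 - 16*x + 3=240*n^3 + 238*n^2 - 70*n + x^2*(160*n + 20) + x*(560*n^2 + 6*n - 8) - 12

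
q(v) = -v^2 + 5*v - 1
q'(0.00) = 5.00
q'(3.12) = -1.24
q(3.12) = 4.87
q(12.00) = -85.00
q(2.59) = 5.24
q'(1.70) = 1.60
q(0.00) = -1.00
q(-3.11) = -26.22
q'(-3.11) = 11.22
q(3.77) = 3.64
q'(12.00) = -19.00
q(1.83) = 4.80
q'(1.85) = 1.30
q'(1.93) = 1.14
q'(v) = 5 - 2*v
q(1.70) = 4.61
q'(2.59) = -0.18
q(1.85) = 4.83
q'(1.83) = 1.34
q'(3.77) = -2.54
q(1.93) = 4.93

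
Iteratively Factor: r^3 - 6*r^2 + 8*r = (r)*(r^2 - 6*r + 8) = r*(r - 2)*(r - 4)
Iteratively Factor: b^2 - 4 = (b - 2)*(b + 2)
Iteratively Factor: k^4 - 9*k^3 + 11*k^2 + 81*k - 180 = (k - 4)*(k^3 - 5*k^2 - 9*k + 45) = (k - 5)*(k - 4)*(k^2 - 9) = (k - 5)*(k - 4)*(k - 3)*(k + 3)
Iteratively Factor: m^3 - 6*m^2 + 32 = (m + 2)*(m^2 - 8*m + 16) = (m - 4)*(m + 2)*(m - 4)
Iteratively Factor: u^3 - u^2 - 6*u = (u)*(u^2 - u - 6) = u*(u - 3)*(u + 2)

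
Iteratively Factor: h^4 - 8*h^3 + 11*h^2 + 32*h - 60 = (h - 5)*(h^3 - 3*h^2 - 4*h + 12) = (h - 5)*(h + 2)*(h^2 - 5*h + 6) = (h - 5)*(h - 2)*(h + 2)*(h - 3)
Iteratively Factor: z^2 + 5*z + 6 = (z + 2)*(z + 3)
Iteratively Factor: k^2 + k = (k + 1)*(k)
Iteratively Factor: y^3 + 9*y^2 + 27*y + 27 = (y + 3)*(y^2 + 6*y + 9) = (y + 3)^2*(y + 3)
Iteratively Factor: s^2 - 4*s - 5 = (s + 1)*(s - 5)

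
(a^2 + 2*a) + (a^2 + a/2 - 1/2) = 2*a^2 + 5*a/2 - 1/2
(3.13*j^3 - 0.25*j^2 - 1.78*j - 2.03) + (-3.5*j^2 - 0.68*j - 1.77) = 3.13*j^3 - 3.75*j^2 - 2.46*j - 3.8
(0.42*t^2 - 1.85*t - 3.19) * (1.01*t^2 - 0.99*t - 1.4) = 0.4242*t^4 - 2.2843*t^3 - 1.9784*t^2 + 5.7481*t + 4.466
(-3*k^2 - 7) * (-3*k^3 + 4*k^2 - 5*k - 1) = 9*k^5 - 12*k^4 + 36*k^3 - 25*k^2 + 35*k + 7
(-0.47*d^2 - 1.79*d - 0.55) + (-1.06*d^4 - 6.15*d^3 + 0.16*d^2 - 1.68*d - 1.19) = -1.06*d^4 - 6.15*d^3 - 0.31*d^2 - 3.47*d - 1.74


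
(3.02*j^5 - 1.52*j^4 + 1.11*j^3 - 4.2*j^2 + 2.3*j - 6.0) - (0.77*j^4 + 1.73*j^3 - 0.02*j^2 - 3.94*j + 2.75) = 3.02*j^5 - 2.29*j^4 - 0.62*j^3 - 4.18*j^2 + 6.24*j - 8.75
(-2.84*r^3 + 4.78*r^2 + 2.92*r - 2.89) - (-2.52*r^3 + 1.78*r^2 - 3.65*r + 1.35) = -0.32*r^3 + 3.0*r^2 + 6.57*r - 4.24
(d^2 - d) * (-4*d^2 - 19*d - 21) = -4*d^4 - 15*d^3 - 2*d^2 + 21*d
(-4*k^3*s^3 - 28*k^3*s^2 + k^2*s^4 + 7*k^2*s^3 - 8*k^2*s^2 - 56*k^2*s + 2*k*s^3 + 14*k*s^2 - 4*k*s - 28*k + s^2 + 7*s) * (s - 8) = -4*k^3*s^4 + 4*k^3*s^3 + 224*k^3*s^2 + k^2*s^5 - k^2*s^4 - 64*k^2*s^3 + 8*k^2*s^2 + 448*k^2*s + 2*k*s^4 - 2*k*s^3 - 116*k*s^2 + 4*k*s + 224*k + s^3 - s^2 - 56*s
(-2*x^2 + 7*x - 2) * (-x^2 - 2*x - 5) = 2*x^4 - 3*x^3 - 2*x^2 - 31*x + 10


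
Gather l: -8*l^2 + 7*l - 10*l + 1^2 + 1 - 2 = -8*l^2 - 3*l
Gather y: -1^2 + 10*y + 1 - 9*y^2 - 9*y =-9*y^2 + y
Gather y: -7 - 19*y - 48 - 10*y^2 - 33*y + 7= -10*y^2 - 52*y - 48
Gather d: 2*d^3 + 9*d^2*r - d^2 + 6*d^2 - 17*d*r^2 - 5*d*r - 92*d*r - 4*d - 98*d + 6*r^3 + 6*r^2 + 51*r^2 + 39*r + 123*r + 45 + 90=2*d^3 + d^2*(9*r + 5) + d*(-17*r^2 - 97*r - 102) + 6*r^3 + 57*r^2 + 162*r + 135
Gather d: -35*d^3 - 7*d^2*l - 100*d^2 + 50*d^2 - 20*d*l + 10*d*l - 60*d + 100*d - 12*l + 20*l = -35*d^3 + d^2*(-7*l - 50) + d*(40 - 10*l) + 8*l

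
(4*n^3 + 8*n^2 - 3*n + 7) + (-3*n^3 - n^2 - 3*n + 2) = n^3 + 7*n^2 - 6*n + 9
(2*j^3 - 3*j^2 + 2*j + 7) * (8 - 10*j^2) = -20*j^5 + 30*j^4 - 4*j^3 - 94*j^2 + 16*j + 56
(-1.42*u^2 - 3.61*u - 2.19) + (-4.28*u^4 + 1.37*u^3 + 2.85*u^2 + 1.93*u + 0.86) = -4.28*u^4 + 1.37*u^3 + 1.43*u^2 - 1.68*u - 1.33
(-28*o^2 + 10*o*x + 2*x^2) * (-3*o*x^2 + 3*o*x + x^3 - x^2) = 84*o^3*x^2 - 84*o^3*x - 58*o^2*x^3 + 58*o^2*x^2 + 4*o*x^4 - 4*o*x^3 + 2*x^5 - 2*x^4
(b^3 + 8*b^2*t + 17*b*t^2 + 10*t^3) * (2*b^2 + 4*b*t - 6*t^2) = 2*b^5 + 20*b^4*t + 60*b^3*t^2 + 40*b^2*t^3 - 62*b*t^4 - 60*t^5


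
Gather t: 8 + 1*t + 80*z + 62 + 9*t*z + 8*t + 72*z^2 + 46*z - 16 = t*(9*z + 9) + 72*z^2 + 126*z + 54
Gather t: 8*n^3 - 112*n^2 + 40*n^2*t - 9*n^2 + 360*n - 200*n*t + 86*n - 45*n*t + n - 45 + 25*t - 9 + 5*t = 8*n^3 - 121*n^2 + 447*n + t*(40*n^2 - 245*n + 30) - 54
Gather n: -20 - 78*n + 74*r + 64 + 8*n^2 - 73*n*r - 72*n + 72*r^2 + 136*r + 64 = 8*n^2 + n*(-73*r - 150) + 72*r^2 + 210*r + 108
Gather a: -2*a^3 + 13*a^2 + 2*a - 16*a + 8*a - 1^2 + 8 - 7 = -2*a^3 + 13*a^2 - 6*a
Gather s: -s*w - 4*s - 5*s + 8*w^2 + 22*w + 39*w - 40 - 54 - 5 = s*(-w - 9) + 8*w^2 + 61*w - 99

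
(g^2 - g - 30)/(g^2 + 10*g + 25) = (g - 6)/(g + 5)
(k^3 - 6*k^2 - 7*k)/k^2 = k - 6 - 7/k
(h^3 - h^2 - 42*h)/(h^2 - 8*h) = (h^2 - h - 42)/(h - 8)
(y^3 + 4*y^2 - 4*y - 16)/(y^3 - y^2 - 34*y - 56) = (y - 2)/(y - 7)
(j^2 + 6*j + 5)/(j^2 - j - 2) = (j + 5)/(j - 2)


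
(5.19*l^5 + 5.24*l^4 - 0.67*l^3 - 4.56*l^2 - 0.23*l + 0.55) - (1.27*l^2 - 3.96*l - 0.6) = 5.19*l^5 + 5.24*l^4 - 0.67*l^3 - 5.83*l^2 + 3.73*l + 1.15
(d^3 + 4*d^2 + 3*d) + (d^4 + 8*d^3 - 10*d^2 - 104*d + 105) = d^4 + 9*d^3 - 6*d^2 - 101*d + 105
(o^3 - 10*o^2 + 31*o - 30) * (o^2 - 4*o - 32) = o^5 - 14*o^4 + 39*o^3 + 166*o^2 - 872*o + 960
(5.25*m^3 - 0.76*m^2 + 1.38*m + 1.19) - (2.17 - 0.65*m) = 5.25*m^3 - 0.76*m^2 + 2.03*m - 0.98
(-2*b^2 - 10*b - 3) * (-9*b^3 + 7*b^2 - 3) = 18*b^5 + 76*b^4 - 43*b^3 - 15*b^2 + 30*b + 9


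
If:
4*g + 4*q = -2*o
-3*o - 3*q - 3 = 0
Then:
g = 1/2 - q/2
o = -q - 1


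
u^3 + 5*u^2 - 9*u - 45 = (u - 3)*(u + 3)*(u + 5)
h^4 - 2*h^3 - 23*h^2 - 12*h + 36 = (h - 6)*(h - 1)*(h + 2)*(h + 3)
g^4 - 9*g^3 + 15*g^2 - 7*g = g*(g - 7)*(g - 1)^2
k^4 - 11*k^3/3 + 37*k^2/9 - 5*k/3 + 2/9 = (k - 2)*(k - 1)*(k - 1/3)^2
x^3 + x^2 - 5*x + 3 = (x - 1)^2*(x + 3)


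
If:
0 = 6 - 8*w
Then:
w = 3/4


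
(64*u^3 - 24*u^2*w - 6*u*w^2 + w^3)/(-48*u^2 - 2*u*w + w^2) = (-8*u^2 + 2*u*w + w^2)/(6*u + w)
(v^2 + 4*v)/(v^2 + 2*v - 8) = v/(v - 2)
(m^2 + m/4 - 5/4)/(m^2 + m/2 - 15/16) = 4*(m - 1)/(4*m - 3)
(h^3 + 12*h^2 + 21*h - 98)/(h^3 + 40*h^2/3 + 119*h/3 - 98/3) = 3*(h - 2)/(3*h - 2)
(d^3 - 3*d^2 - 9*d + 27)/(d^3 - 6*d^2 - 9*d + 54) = (d - 3)/(d - 6)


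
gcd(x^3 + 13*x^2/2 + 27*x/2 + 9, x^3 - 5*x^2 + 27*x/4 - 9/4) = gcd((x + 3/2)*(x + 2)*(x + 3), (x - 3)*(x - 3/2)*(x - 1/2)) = 1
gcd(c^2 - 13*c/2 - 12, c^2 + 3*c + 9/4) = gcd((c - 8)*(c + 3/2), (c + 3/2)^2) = c + 3/2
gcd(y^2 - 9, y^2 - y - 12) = y + 3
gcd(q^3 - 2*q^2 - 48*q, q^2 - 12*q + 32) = q - 8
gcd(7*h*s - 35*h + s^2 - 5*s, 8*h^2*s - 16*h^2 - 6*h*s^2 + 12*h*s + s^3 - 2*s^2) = 1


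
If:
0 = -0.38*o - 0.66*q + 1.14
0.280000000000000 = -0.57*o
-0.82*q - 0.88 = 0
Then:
No Solution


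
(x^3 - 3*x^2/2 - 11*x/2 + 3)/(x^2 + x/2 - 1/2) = (x^2 - x - 6)/(x + 1)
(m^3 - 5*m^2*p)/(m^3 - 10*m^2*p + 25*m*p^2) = m/(m - 5*p)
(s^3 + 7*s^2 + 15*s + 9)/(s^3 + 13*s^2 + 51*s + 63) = (s + 1)/(s + 7)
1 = 1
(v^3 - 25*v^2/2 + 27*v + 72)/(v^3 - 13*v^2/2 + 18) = (v - 8)/(v - 2)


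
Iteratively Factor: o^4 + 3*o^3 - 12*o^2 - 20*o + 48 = (o - 2)*(o^3 + 5*o^2 - 2*o - 24) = (o - 2)*(o + 4)*(o^2 + o - 6) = (o - 2)*(o + 3)*(o + 4)*(o - 2)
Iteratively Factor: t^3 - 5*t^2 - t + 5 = (t - 5)*(t^2 - 1) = (t - 5)*(t + 1)*(t - 1)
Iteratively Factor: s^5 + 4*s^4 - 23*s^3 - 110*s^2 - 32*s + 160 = (s - 1)*(s^4 + 5*s^3 - 18*s^2 - 128*s - 160) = (s - 1)*(s + 2)*(s^3 + 3*s^2 - 24*s - 80) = (s - 5)*(s - 1)*(s + 2)*(s^2 + 8*s + 16) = (s - 5)*(s - 1)*(s + 2)*(s + 4)*(s + 4)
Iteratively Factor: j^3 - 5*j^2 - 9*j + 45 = (j + 3)*(j^2 - 8*j + 15) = (j - 5)*(j + 3)*(j - 3)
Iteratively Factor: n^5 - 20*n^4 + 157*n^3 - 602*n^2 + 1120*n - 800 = (n - 2)*(n^4 - 18*n^3 + 121*n^2 - 360*n + 400) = (n - 5)*(n - 2)*(n^3 - 13*n^2 + 56*n - 80) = (n - 5)*(n - 4)*(n - 2)*(n^2 - 9*n + 20) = (n - 5)*(n - 4)^2*(n - 2)*(n - 5)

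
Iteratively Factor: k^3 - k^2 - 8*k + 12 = (k - 2)*(k^2 + k - 6) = (k - 2)*(k + 3)*(k - 2)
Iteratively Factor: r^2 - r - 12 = (r - 4)*(r + 3)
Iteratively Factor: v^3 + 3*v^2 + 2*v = (v + 1)*(v^2 + 2*v) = (v + 1)*(v + 2)*(v)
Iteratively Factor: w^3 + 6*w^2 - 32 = (w - 2)*(w^2 + 8*w + 16) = (w - 2)*(w + 4)*(w + 4)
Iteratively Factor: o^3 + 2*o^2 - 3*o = (o + 3)*(o^2 - o) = o*(o + 3)*(o - 1)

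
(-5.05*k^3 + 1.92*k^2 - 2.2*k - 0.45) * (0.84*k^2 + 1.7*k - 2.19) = -4.242*k^5 - 6.9722*k^4 + 12.4755*k^3 - 8.3228*k^2 + 4.053*k + 0.9855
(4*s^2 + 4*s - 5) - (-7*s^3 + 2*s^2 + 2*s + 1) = 7*s^3 + 2*s^2 + 2*s - 6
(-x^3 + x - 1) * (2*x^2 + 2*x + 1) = -2*x^5 - 2*x^4 + x^3 - x - 1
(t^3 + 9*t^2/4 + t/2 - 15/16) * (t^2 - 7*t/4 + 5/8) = t^5 + t^4/2 - 45*t^3/16 - 13*t^2/32 + 125*t/64 - 75/128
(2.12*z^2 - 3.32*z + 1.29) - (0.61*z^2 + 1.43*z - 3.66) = 1.51*z^2 - 4.75*z + 4.95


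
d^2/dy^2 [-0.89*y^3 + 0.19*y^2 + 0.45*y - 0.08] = 0.38 - 5.34*y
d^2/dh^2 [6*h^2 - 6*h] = 12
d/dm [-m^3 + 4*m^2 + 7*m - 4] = -3*m^2 + 8*m + 7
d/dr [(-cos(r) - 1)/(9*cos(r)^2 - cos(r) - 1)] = -9*(cos(r) + 2)*sin(r)*cos(r)/(-9*cos(r)^2 + cos(r) + 1)^2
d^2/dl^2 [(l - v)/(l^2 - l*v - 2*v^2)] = 2*((-3*l + 2*v)*(-l^2 + l*v + 2*v^2) - (l - v)*(2*l - v)^2)/(-l^2 + l*v + 2*v^2)^3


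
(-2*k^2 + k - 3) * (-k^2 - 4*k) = 2*k^4 + 7*k^3 - k^2 + 12*k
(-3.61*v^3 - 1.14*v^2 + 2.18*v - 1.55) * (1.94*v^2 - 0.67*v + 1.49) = -7.0034*v^5 + 0.2071*v^4 - 0.385899999999999*v^3 - 6.1662*v^2 + 4.2867*v - 2.3095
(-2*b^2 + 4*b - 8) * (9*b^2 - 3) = -18*b^4 + 36*b^3 - 66*b^2 - 12*b + 24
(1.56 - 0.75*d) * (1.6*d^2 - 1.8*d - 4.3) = -1.2*d^3 + 3.846*d^2 + 0.416999999999999*d - 6.708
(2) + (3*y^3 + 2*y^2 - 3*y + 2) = 3*y^3 + 2*y^2 - 3*y + 4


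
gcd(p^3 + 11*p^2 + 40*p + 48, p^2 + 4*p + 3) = p + 3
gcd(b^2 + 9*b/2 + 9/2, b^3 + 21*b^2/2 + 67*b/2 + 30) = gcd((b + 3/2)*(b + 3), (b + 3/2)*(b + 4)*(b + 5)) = b + 3/2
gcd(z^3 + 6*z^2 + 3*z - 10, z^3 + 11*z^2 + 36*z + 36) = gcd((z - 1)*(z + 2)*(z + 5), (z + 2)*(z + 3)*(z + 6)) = z + 2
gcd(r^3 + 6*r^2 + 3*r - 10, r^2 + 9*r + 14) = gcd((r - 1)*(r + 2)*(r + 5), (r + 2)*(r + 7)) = r + 2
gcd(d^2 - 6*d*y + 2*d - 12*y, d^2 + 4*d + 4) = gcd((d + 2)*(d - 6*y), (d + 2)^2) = d + 2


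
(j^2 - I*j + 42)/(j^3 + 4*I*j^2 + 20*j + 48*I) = (j - 7*I)/(j^2 - 2*I*j + 8)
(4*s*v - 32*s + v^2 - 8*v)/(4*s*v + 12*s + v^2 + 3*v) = (v - 8)/(v + 3)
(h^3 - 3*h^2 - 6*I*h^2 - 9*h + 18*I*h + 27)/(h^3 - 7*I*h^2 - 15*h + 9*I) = (h - 3)/(h - I)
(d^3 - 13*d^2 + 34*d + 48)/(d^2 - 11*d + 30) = (d^2 - 7*d - 8)/(d - 5)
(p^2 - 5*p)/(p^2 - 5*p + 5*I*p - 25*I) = p/(p + 5*I)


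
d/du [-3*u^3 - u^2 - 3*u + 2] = -9*u^2 - 2*u - 3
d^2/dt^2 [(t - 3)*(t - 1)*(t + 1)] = 6*t - 6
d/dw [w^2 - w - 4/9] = 2*w - 1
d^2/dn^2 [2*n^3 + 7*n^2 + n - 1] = 12*n + 14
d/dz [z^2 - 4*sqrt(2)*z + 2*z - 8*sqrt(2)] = 2*z - 4*sqrt(2) + 2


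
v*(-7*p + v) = -7*p*v + v^2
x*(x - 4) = x^2 - 4*x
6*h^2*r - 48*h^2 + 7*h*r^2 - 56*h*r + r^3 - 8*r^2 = (h + r)*(6*h + r)*(r - 8)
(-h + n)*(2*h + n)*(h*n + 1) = -2*h^3*n + h^2*n^2 - 2*h^2 + h*n^3 + h*n + n^2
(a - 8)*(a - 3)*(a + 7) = a^3 - 4*a^2 - 53*a + 168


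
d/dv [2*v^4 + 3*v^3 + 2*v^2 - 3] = v*(8*v^2 + 9*v + 4)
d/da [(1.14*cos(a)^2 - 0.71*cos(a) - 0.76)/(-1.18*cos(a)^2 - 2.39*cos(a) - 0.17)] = (3.5624*cos(a)^2 + 2.1812*cos(a) + 1.6957)*sin(a)/(1.3924*cos(a)^4 + 5.6404*cos(a)^3 + 6.1133*cos(a)^2 + 0.8126*cos(a) + 0.0289)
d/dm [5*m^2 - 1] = 10*m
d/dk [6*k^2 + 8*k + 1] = 12*k + 8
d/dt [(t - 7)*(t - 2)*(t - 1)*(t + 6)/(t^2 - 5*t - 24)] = (2*t^5 - 19*t^4 - 56*t^3 + 349*t^2 + 1944*t - 3396)/(t^4 - 10*t^3 - 23*t^2 + 240*t + 576)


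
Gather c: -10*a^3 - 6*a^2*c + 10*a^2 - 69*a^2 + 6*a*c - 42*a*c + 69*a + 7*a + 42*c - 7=-10*a^3 - 59*a^2 + 76*a + c*(-6*a^2 - 36*a + 42) - 7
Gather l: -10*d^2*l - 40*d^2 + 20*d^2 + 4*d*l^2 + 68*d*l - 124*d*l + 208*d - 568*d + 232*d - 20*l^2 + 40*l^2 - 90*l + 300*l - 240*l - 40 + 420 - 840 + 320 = -20*d^2 - 128*d + l^2*(4*d + 20) + l*(-10*d^2 - 56*d - 30) - 140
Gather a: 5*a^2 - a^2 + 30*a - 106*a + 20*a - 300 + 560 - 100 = 4*a^2 - 56*a + 160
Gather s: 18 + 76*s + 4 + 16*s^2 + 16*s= 16*s^2 + 92*s + 22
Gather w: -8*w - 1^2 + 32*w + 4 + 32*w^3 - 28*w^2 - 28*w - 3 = 32*w^3 - 28*w^2 - 4*w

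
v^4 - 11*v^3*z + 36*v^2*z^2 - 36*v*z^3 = v*(v - 6*z)*(v - 3*z)*(v - 2*z)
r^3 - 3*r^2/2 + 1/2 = (r - 1)^2*(r + 1/2)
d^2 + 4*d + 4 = (d + 2)^2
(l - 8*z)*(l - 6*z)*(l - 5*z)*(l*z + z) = l^4*z - 19*l^3*z^2 + l^3*z + 118*l^2*z^3 - 19*l^2*z^2 - 240*l*z^4 + 118*l*z^3 - 240*z^4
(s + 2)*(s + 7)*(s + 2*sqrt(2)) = s^3 + 2*sqrt(2)*s^2 + 9*s^2 + 14*s + 18*sqrt(2)*s + 28*sqrt(2)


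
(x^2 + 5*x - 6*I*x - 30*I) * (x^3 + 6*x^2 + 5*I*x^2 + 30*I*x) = x^5 + 11*x^4 - I*x^4 + 60*x^3 - 11*I*x^3 + 330*x^2 - 30*I*x^2 + 900*x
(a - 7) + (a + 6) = 2*a - 1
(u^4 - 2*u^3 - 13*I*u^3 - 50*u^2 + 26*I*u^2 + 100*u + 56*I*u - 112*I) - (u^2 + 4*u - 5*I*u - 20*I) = u^4 - 2*u^3 - 13*I*u^3 - 51*u^2 + 26*I*u^2 + 96*u + 61*I*u - 92*I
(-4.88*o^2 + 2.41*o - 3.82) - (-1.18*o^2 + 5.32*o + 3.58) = -3.7*o^2 - 2.91*o - 7.4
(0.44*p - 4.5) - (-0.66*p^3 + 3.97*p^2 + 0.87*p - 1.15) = 0.66*p^3 - 3.97*p^2 - 0.43*p - 3.35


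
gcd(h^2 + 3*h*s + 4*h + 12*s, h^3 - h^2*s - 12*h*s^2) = h + 3*s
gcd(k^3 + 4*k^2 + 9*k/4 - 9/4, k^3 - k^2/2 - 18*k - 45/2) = k^2 + 9*k/2 + 9/2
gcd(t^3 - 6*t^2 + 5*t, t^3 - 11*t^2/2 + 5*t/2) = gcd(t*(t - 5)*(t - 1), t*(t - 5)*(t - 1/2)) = t^2 - 5*t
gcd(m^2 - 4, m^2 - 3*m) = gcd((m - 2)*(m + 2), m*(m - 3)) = 1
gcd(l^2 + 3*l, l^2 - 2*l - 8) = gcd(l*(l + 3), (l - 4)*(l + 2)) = 1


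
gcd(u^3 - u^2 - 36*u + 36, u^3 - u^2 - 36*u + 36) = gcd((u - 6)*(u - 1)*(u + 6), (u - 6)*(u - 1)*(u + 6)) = u^3 - u^2 - 36*u + 36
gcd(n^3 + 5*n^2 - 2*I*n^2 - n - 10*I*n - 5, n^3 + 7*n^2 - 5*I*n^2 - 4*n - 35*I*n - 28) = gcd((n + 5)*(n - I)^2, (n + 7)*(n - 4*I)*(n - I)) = n - I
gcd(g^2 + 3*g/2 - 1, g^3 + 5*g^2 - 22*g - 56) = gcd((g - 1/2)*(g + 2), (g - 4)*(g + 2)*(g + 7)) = g + 2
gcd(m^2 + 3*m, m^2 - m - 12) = m + 3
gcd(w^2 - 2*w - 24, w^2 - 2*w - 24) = w^2 - 2*w - 24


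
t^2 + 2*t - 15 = (t - 3)*(t + 5)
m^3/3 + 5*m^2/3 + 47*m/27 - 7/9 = (m/3 + 1)*(m - 1/3)*(m + 7/3)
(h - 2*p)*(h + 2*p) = h^2 - 4*p^2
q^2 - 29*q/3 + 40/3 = (q - 8)*(q - 5/3)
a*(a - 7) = a^2 - 7*a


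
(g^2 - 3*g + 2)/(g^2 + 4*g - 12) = (g - 1)/(g + 6)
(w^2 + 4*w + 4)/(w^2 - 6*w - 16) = (w + 2)/(w - 8)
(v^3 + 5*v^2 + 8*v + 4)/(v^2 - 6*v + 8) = (v^3 + 5*v^2 + 8*v + 4)/(v^2 - 6*v + 8)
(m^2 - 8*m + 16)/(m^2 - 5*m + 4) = (m - 4)/(m - 1)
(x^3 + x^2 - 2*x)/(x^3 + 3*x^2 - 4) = x/(x + 2)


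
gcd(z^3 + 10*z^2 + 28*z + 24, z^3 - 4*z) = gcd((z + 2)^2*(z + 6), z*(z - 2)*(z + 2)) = z + 2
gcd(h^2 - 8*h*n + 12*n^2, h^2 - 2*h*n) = h - 2*n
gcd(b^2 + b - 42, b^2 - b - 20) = 1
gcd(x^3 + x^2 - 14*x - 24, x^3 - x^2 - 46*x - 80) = x + 2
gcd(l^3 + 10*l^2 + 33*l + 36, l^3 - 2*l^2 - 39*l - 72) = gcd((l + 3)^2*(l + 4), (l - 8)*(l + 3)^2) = l^2 + 6*l + 9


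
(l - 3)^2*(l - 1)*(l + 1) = l^4 - 6*l^3 + 8*l^2 + 6*l - 9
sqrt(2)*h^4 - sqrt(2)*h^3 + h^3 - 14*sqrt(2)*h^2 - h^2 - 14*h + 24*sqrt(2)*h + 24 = (h - 3)*(h - 2)*(h + 4)*(sqrt(2)*h + 1)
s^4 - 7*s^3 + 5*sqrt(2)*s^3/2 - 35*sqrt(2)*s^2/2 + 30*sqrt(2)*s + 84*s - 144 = (s - 4)*(s - 3)*(s - 3*sqrt(2)/2)*(s + 4*sqrt(2))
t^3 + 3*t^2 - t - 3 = (t - 1)*(t + 1)*(t + 3)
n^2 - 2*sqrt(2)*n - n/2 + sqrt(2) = (n - 1/2)*(n - 2*sqrt(2))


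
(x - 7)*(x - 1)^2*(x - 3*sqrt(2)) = x^4 - 9*x^3 - 3*sqrt(2)*x^3 + 15*x^2 + 27*sqrt(2)*x^2 - 45*sqrt(2)*x - 7*x + 21*sqrt(2)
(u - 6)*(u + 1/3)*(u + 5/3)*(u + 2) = u^4 - 2*u^3 - 175*u^2/9 - 236*u/9 - 20/3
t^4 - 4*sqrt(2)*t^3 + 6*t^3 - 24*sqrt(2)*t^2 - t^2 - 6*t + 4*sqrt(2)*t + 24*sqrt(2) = (t - 1)*(t + 1)*(t + 6)*(t - 4*sqrt(2))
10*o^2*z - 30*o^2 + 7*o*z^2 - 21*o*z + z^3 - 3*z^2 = (2*o + z)*(5*o + z)*(z - 3)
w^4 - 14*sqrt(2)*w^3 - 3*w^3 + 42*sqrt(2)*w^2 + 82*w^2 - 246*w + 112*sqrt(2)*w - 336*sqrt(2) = (w - 3)*(w - 8*sqrt(2))*(w - 7*sqrt(2))*(w + sqrt(2))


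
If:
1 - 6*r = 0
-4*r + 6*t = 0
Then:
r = 1/6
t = 1/9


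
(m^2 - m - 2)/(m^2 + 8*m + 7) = (m - 2)/(m + 7)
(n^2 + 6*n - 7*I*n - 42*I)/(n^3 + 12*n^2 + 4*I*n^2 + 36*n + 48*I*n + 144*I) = (n - 7*I)/(n^2 + n*(6 + 4*I) + 24*I)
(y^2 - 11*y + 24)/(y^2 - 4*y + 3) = (y - 8)/(y - 1)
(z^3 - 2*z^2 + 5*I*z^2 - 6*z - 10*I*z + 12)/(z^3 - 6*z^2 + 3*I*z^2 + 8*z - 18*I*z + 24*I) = (z + 2*I)/(z - 4)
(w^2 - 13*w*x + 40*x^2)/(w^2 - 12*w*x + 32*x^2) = (-w + 5*x)/(-w + 4*x)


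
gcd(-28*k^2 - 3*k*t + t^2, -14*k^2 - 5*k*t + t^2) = -7*k + t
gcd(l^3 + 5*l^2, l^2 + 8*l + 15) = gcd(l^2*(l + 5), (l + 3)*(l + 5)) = l + 5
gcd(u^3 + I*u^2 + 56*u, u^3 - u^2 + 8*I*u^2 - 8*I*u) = u^2 + 8*I*u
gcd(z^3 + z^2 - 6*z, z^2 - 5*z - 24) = z + 3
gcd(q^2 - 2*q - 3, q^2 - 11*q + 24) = q - 3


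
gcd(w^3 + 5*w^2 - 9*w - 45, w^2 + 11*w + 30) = w + 5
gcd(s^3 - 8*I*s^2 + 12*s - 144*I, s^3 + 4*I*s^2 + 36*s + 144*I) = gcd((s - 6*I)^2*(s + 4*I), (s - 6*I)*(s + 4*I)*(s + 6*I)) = s^2 - 2*I*s + 24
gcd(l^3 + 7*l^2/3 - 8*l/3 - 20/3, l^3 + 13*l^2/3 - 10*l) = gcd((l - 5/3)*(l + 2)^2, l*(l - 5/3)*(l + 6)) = l - 5/3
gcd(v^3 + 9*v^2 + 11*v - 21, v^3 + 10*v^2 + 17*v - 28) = v^2 + 6*v - 7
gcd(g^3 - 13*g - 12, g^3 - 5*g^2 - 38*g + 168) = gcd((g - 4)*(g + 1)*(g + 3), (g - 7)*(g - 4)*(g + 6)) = g - 4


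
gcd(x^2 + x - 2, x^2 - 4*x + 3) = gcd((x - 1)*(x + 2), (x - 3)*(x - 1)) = x - 1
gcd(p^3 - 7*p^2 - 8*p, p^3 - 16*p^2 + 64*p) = p^2 - 8*p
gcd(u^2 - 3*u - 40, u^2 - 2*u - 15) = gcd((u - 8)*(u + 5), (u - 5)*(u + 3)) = 1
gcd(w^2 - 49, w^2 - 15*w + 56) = w - 7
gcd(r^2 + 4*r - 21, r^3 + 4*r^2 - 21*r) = r^2 + 4*r - 21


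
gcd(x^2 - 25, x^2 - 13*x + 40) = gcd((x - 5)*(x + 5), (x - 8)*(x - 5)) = x - 5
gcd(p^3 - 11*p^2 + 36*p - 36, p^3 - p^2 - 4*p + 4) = p - 2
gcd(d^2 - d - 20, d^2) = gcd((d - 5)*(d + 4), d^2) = 1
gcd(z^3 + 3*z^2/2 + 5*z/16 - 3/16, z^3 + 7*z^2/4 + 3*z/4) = z^2 + 7*z/4 + 3/4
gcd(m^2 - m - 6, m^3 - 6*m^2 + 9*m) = m - 3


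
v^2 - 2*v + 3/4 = (v - 3/2)*(v - 1/2)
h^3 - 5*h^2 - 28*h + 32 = (h - 8)*(h - 1)*(h + 4)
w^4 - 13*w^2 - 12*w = w*(w - 4)*(w + 1)*(w + 3)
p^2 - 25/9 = (p - 5/3)*(p + 5/3)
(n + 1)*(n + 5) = n^2 + 6*n + 5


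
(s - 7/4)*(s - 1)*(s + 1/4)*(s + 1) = s^4 - 3*s^3/2 - 23*s^2/16 + 3*s/2 + 7/16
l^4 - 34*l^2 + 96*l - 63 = (l - 3)^2*(l - 1)*(l + 7)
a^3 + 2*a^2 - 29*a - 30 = (a - 5)*(a + 1)*(a + 6)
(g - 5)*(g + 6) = g^2 + g - 30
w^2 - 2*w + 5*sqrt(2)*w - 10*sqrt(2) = (w - 2)*(w + 5*sqrt(2))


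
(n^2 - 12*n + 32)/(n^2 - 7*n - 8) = (n - 4)/(n + 1)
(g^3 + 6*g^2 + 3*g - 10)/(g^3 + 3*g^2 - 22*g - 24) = (g^3 + 6*g^2 + 3*g - 10)/(g^3 + 3*g^2 - 22*g - 24)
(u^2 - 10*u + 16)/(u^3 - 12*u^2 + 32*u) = (u - 2)/(u*(u - 4))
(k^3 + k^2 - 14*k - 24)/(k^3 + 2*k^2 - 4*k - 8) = (k^2 - k - 12)/(k^2 - 4)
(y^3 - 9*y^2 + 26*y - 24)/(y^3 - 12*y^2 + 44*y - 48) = (y - 3)/(y - 6)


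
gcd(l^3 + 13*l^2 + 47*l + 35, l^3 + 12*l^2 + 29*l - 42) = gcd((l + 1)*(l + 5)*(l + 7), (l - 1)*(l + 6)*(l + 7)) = l + 7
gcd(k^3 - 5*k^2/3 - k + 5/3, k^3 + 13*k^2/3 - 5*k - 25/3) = k^2 - 2*k/3 - 5/3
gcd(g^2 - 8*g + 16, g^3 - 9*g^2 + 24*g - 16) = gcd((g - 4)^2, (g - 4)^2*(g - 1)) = g^2 - 8*g + 16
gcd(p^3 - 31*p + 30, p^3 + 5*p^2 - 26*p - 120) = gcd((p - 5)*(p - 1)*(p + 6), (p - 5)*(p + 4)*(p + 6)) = p^2 + p - 30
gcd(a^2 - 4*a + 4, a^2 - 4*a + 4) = a^2 - 4*a + 4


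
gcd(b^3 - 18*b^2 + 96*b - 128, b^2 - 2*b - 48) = b - 8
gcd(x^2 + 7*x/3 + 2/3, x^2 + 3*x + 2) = x + 2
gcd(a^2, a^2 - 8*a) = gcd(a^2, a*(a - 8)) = a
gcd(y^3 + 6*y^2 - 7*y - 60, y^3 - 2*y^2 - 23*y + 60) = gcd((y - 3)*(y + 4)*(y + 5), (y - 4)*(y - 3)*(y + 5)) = y^2 + 2*y - 15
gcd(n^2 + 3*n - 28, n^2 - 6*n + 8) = n - 4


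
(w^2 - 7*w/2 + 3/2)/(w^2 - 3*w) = (w - 1/2)/w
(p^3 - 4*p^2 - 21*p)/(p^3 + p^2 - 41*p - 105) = p/(p + 5)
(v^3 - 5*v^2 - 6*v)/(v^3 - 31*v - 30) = v/(v + 5)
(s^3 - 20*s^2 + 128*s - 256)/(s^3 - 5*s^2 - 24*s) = (s^2 - 12*s + 32)/(s*(s + 3))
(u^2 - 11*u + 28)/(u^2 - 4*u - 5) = (-u^2 + 11*u - 28)/(-u^2 + 4*u + 5)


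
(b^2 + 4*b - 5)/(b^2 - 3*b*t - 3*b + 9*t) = (b^2 + 4*b - 5)/(b^2 - 3*b*t - 3*b + 9*t)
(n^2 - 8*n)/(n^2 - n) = (n - 8)/(n - 1)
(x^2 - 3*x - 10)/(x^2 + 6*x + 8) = (x - 5)/(x + 4)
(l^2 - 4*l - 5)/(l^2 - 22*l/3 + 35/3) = 3*(l + 1)/(3*l - 7)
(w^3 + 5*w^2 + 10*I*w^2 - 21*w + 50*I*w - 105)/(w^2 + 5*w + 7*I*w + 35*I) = w + 3*I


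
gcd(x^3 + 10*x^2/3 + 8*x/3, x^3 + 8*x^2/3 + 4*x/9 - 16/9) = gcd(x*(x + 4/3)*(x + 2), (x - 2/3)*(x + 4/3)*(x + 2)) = x^2 + 10*x/3 + 8/3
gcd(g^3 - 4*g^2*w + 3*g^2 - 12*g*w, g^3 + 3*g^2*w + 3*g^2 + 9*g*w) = g^2 + 3*g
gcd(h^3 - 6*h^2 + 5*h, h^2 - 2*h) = h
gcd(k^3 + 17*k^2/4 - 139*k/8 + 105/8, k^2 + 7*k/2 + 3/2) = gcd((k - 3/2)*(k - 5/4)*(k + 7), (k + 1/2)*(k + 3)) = 1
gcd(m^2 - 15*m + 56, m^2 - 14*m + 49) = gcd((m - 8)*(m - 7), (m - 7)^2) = m - 7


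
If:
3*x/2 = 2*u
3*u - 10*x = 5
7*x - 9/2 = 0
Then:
No Solution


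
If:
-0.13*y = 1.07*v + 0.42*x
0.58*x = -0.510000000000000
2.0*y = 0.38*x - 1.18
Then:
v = 0.44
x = -0.88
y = -0.76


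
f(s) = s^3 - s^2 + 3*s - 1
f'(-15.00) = 708.00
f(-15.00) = -3646.00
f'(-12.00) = 459.00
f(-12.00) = -1909.00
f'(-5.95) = 121.11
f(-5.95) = -264.90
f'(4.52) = 55.25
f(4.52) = 84.48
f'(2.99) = 23.84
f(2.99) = 25.76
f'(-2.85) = 33.07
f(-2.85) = -40.82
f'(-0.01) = 3.02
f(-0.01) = -1.03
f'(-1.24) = 10.09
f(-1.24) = -8.16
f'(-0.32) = 3.95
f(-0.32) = -2.10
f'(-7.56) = 189.58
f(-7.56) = -512.91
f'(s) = 3*s^2 - 2*s + 3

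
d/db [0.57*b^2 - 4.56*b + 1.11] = 1.14*b - 4.56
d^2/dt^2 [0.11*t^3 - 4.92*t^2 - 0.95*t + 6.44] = 0.66*t - 9.84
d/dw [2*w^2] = 4*w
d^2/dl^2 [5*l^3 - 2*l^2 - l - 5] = 30*l - 4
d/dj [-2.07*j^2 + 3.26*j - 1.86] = 3.26 - 4.14*j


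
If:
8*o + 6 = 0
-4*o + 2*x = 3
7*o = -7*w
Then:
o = -3/4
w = 3/4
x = 0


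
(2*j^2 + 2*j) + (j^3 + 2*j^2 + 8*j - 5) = j^3 + 4*j^2 + 10*j - 5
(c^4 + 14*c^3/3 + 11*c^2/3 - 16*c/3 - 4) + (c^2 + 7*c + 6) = c^4 + 14*c^3/3 + 14*c^2/3 + 5*c/3 + 2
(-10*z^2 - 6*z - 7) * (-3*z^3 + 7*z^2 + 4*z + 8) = 30*z^5 - 52*z^4 - 61*z^3 - 153*z^2 - 76*z - 56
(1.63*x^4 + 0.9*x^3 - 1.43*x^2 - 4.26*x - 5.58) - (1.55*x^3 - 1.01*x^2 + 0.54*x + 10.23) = 1.63*x^4 - 0.65*x^3 - 0.42*x^2 - 4.8*x - 15.81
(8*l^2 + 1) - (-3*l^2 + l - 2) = 11*l^2 - l + 3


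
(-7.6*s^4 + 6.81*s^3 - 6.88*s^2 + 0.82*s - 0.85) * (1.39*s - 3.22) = -10.564*s^5 + 33.9379*s^4 - 31.4914*s^3 + 23.2934*s^2 - 3.8219*s + 2.737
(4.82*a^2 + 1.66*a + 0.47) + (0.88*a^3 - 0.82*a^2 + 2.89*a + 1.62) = 0.88*a^3 + 4.0*a^2 + 4.55*a + 2.09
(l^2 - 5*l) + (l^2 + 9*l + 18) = 2*l^2 + 4*l + 18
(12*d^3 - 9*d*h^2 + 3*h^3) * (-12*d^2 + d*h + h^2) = -144*d^5 + 12*d^4*h + 120*d^3*h^2 - 45*d^2*h^3 - 6*d*h^4 + 3*h^5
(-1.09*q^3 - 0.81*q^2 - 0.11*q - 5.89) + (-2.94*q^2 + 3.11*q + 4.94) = -1.09*q^3 - 3.75*q^2 + 3.0*q - 0.949999999999999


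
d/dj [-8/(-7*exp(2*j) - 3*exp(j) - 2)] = (-112*exp(j) - 24)*exp(j)/(7*exp(2*j) + 3*exp(j) + 2)^2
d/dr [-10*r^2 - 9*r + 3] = -20*r - 9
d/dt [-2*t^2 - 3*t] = -4*t - 3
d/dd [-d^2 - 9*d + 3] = -2*d - 9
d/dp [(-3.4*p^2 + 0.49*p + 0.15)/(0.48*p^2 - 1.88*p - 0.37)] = (6.1568*p^2 + 2.372*p + 0.1007)/(0.2304*p^4 - 1.8048*p^3 + 3.1792*p^2 + 1.3912*p + 0.1369)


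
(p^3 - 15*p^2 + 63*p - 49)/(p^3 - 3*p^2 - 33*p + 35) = (p - 7)/(p + 5)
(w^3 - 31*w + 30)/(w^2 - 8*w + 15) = (w^2 + 5*w - 6)/(w - 3)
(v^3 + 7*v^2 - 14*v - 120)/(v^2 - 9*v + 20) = (v^2 + 11*v + 30)/(v - 5)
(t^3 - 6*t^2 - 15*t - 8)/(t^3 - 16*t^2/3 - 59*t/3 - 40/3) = 3*(t + 1)/(3*t + 5)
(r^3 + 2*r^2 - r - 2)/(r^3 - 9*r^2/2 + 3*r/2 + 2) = 2*(r^2 + 3*r + 2)/(2*r^2 - 7*r - 4)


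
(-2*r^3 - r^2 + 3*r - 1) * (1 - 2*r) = 4*r^4 - 7*r^2 + 5*r - 1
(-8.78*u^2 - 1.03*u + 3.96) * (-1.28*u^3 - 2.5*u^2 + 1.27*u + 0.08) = 11.2384*u^5 + 23.2684*u^4 - 13.6444*u^3 - 11.9105*u^2 + 4.9468*u + 0.3168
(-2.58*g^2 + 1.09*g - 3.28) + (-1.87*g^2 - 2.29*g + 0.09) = -4.45*g^2 - 1.2*g - 3.19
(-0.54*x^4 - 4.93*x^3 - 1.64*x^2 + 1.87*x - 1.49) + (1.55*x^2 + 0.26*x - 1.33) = -0.54*x^4 - 4.93*x^3 - 0.0899999999999999*x^2 + 2.13*x - 2.82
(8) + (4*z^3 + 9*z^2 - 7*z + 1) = 4*z^3 + 9*z^2 - 7*z + 9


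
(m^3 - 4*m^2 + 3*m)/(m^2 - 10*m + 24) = m*(m^2 - 4*m + 3)/(m^2 - 10*m + 24)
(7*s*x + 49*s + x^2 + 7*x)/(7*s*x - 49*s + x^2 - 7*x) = (x + 7)/(x - 7)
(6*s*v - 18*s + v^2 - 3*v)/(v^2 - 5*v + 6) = (6*s + v)/(v - 2)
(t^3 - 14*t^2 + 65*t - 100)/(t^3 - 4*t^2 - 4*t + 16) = (t^2 - 10*t + 25)/(t^2 - 4)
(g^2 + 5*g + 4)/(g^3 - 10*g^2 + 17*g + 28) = (g + 4)/(g^2 - 11*g + 28)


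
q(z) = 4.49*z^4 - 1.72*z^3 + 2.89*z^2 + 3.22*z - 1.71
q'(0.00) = 3.22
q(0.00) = -1.71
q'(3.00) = 459.04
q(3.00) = 351.21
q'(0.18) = 4.20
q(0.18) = -1.04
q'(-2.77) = -434.10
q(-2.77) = 312.44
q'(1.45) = 55.51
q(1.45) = 23.64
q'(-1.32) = -54.71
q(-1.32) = 16.66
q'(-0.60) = -5.98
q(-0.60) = -1.65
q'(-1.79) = -126.67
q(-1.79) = 57.75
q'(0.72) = 11.41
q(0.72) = 2.67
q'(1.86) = 111.69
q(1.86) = 56.95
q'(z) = 17.96*z^3 - 5.16*z^2 + 5.78*z + 3.22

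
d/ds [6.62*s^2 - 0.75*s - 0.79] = 13.24*s - 0.75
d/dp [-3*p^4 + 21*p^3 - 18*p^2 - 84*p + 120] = -12*p^3 + 63*p^2 - 36*p - 84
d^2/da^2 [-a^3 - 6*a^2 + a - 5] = -6*a - 12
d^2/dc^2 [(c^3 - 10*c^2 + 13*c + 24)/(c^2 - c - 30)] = 4*(17*c^3 - 369*c^2 + 1899*c - 4323)/(c^6 - 3*c^5 - 87*c^4 + 179*c^3 + 2610*c^2 - 2700*c - 27000)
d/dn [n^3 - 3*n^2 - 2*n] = 3*n^2 - 6*n - 2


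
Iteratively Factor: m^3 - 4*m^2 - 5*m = (m - 5)*(m^2 + m) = m*(m - 5)*(m + 1)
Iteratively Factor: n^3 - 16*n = (n)*(n^2 - 16) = n*(n + 4)*(n - 4)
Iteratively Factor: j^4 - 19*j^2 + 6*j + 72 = (j - 3)*(j^3 + 3*j^2 - 10*j - 24) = (j - 3)*(j + 4)*(j^2 - j - 6) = (j - 3)*(j + 2)*(j + 4)*(j - 3)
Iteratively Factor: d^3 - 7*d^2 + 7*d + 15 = (d + 1)*(d^2 - 8*d + 15) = (d - 3)*(d + 1)*(d - 5)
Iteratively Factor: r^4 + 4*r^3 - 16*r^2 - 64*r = (r)*(r^3 + 4*r^2 - 16*r - 64) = r*(r + 4)*(r^2 - 16) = r*(r - 4)*(r + 4)*(r + 4)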